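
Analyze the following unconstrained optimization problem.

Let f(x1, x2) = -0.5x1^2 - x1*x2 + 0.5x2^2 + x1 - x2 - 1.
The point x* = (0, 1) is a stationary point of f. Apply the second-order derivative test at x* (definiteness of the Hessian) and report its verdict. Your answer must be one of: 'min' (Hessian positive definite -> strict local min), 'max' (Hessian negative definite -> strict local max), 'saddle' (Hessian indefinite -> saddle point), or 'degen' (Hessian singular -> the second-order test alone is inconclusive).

Compute the Hessian H = grad^2 f:
  H = [[-1, -1], [-1, 1]]
Verify stationarity: grad f(x*) = H x* + g = (0, 0).
Eigenvalues of H: -1.4142, 1.4142.
Eigenvalues have mixed signs, so H is indefinite -> x* is a saddle point.

saddle


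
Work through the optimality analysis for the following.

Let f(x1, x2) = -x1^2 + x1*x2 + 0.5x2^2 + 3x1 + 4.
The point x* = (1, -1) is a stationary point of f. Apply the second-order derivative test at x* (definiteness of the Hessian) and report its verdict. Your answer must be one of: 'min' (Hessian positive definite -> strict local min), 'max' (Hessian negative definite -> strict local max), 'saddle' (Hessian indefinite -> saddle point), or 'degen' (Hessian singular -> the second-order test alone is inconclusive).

Compute the Hessian H = grad^2 f:
  H = [[-2, 1], [1, 1]]
Verify stationarity: grad f(x*) = H x* + g = (0, 0).
Eigenvalues of H: -2.3028, 1.3028.
Eigenvalues have mixed signs, so H is indefinite -> x* is a saddle point.

saddle


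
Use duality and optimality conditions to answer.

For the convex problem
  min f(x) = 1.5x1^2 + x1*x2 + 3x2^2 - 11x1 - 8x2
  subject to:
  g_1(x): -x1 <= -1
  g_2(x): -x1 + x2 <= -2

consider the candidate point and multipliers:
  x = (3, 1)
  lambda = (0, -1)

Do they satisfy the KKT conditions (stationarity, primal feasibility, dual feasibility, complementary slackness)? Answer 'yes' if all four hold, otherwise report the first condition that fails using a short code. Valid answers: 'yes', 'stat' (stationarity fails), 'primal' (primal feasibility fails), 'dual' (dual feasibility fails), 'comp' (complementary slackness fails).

Gradient of f: grad f(x) = Q x + c = (-1, 1)
Constraint values g_i(x) = a_i^T x - b_i:
  g_1((3, 1)) = -2
  g_2((3, 1)) = 0
Stationarity residual: grad f(x) + sum_i lambda_i a_i = (0, 0)
  -> stationarity OK
Primal feasibility (all g_i <= 0): OK
Dual feasibility (all lambda_i >= 0): FAILS
Complementary slackness (lambda_i * g_i(x) = 0 for all i): OK

Verdict: the first failing condition is dual_feasibility -> dual.

dual


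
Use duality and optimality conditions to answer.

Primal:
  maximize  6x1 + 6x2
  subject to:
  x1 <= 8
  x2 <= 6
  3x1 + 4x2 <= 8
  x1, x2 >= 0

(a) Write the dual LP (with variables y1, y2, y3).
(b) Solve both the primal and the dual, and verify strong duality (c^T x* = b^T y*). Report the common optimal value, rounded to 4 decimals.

The standard primal-dual pair for 'max c^T x s.t. A x <= b, x >= 0' is:
  Dual:  min b^T y  s.t.  A^T y >= c,  y >= 0.

So the dual LP is:
  minimize  8y1 + 6y2 + 8y3
  subject to:
    y1 + 3y3 >= 6
    y2 + 4y3 >= 6
    y1, y2, y3 >= 0

Solving the primal: x* = (2.6667, 0).
  primal value c^T x* = 16.
Solving the dual: y* = (0, 0, 2).
  dual value b^T y* = 16.
Strong duality: c^T x* = b^T y*. Confirmed.

16


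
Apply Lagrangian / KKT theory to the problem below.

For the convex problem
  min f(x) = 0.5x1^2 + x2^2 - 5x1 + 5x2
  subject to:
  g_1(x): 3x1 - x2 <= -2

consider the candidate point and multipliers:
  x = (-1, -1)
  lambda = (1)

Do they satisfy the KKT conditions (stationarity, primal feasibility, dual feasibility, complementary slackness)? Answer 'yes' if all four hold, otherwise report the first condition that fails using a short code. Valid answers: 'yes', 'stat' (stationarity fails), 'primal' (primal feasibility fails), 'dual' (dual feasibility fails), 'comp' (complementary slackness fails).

Gradient of f: grad f(x) = Q x + c = (-6, 3)
Constraint values g_i(x) = a_i^T x - b_i:
  g_1((-1, -1)) = 0
Stationarity residual: grad f(x) + sum_i lambda_i a_i = (-3, 2)
  -> stationarity FAILS
Primal feasibility (all g_i <= 0): OK
Dual feasibility (all lambda_i >= 0): OK
Complementary slackness (lambda_i * g_i(x) = 0 for all i): OK

Verdict: the first failing condition is stationarity -> stat.

stat


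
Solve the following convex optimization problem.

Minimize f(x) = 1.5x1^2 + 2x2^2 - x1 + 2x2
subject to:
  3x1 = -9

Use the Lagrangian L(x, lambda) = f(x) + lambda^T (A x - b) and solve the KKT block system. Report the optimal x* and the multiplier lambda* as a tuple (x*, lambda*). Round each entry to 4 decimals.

Form the Lagrangian:
  L(x, lambda) = (1/2) x^T Q x + c^T x + lambda^T (A x - b)
Stationarity (grad_x L = 0): Q x + c + A^T lambda = 0.
Primal feasibility: A x = b.

This gives the KKT block system:
  [ Q   A^T ] [ x     ]   [-c ]
  [ A    0  ] [ lambda ] = [ b ]

Solving the linear system:
  x*      = (-3, -0.5)
  lambda* = (3.3333)
  f(x*)   = 16

x* = (-3, -0.5), lambda* = (3.3333)


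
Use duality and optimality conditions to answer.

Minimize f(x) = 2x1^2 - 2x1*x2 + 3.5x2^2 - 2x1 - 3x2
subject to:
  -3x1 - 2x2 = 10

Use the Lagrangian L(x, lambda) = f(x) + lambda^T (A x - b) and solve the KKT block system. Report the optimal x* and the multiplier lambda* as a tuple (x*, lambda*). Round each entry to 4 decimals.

Form the Lagrangian:
  L(x, lambda) = (1/2) x^T Q x + c^T x + lambda^T (A x - b)
Stationarity (grad_x L = 0): Q x + c + A^T lambda = 0.
Primal feasibility: A x = b.

This gives the KKT block system:
  [ Q   A^T ] [ x     ]   [-c ]
  [ A    0  ] [ lambda ] = [ b ]

Solving the linear system:
  x*      = (-2.5243, -1.2136)
  lambda* = (-3.2233)
  f(x*)   = 20.4612

x* = (-2.5243, -1.2136), lambda* = (-3.2233)


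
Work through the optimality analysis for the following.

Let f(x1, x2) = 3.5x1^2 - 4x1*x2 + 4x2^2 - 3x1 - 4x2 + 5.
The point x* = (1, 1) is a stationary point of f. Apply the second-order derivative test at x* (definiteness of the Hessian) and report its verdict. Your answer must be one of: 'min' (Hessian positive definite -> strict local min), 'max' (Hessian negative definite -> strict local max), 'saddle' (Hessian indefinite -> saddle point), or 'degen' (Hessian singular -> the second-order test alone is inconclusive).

Compute the Hessian H = grad^2 f:
  H = [[7, -4], [-4, 8]]
Verify stationarity: grad f(x*) = H x* + g = (0, 0).
Eigenvalues of H: 3.4689, 11.5311.
Both eigenvalues > 0, so H is positive definite -> x* is a strict local min.

min


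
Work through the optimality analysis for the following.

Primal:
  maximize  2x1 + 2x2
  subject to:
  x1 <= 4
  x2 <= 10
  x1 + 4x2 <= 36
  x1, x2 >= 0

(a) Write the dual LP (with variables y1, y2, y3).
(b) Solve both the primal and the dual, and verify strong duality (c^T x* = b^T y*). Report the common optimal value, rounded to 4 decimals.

The standard primal-dual pair for 'max c^T x s.t. A x <= b, x >= 0' is:
  Dual:  min b^T y  s.t.  A^T y >= c,  y >= 0.

So the dual LP is:
  minimize  4y1 + 10y2 + 36y3
  subject to:
    y1 + y3 >= 2
    y2 + 4y3 >= 2
    y1, y2, y3 >= 0

Solving the primal: x* = (4, 8).
  primal value c^T x* = 24.
Solving the dual: y* = (1.5, 0, 0.5).
  dual value b^T y* = 24.
Strong duality: c^T x* = b^T y*. Confirmed.

24


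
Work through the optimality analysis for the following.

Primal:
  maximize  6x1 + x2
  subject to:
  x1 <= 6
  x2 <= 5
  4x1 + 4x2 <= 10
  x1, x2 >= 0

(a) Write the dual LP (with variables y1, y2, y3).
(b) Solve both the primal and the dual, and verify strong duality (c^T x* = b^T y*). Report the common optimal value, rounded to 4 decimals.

The standard primal-dual pair for 'max c^T x s.t. A x <= b, x >= 0' is:
  Dual:  min b^T y  s.t.  A^T y >= c,  y >= 0.

So the dual LP is:
  minimize  6y1 + 5y2 + 10y3
  subject to:
    y1 + 4y3 >= 6
    y2 + 4y3 >= 1
    y1, y2, y3 >= 0

Solving the primal: x* = (2.5, 0).
  primal value c^T x* = 15.
Solving the dual: y* = (0, 0, 1.5).
  dual value b^T y* = 15.
Strong duality: c^T x* = b^T y*. Confirmed.

15


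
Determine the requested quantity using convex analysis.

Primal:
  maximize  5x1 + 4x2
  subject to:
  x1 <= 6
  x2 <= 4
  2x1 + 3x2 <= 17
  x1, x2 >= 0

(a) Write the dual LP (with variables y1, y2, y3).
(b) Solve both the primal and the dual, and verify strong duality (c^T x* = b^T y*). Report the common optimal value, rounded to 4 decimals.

The standard primal-dual pair for 'max c^T x s.t. A x <= b, x >= 0' is:
  Dual:  min b^T y  s.t.  A^T y >= c,  y >= 0.

So the dual LP is:
  minimize  6y1 + 4y2 + 17y3
  subject to:
    y1 + 2y3 >= 5
    y2 + 3y3 >= 4
    y1, y2, y3 >= 0

Solving the primal: x* = (6, 1.6667).
  primal value c^T x* = 36.6667.
Solving the dual: y* = (2.3333, 0, 1.3333).
  dual value b^T y* = 36.6667.
Strong duality: c^T x* = b^T y*. Confirmed.

36.6667


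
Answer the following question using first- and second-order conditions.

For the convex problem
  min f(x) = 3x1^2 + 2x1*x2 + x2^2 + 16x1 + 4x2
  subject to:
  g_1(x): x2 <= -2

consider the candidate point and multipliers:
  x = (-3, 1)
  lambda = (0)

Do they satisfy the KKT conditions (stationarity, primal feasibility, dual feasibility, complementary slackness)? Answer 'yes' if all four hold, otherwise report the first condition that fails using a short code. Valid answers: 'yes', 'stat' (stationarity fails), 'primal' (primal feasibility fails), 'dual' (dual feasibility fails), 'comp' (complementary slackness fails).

Gradient of f: grad f(x) = Q x + c = (0, 0)
Constraint values g_i(x) = a_i^T x - b_i:
  g_1((-3, 1)) = 3
Stationarity residual: grad f(x) + sum_i lambda_i a_i = (0, 0)
  -> stationarity OK
Primal feasibility (all g_i <= 0): FAILS
Dual feasibility (all lambda_i >= 0): OK
Complementary slackness (lambda_i * g_i(x) = 0 for all i): OK

Verdict: the first failing condition is primal_feasibility -> primal.

primal


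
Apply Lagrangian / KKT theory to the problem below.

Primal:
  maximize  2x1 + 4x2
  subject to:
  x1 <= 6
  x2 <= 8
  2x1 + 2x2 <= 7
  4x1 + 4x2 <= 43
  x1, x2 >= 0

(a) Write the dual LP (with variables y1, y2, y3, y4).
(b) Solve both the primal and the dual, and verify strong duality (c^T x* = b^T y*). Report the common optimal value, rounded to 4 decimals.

The standard primal-dual pair for 'max c^T x s.t. A x <= b, x >= 0' is:
  Dual:  min b^T y  s.t.  A^T y >= c,  y >= 0.

So the dual LP is:
  minimize  6y1 + 8y2 + 7y3 + 43y4
  subject to:
    y1 + 2y3 + 4y4 >= 2
    y2 + 2y3 + 4y4 >= 4
    y1, y2, y3, y4 >= 0

Solving the primal: x* = (0, 3.5).
  primal value c^T x* = 14.
Solving the dual: y* = (0, 0, 2, 0).
  dual value b^T y* = 14.
Strong duality: c^T x* = b^T y*. Confirmed.

14


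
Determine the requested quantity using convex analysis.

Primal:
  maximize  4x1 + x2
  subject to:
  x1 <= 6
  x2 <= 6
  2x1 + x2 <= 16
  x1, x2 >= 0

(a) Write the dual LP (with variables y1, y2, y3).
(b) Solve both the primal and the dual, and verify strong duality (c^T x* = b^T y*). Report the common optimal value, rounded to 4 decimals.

The standard primal-dual pair for 'max c^T x s.t. A x <= b, x >= 0' is:
  Dual:  min b^T y  s.t.  A^T y >= c,  y >= 0.

So the dual LP is:
  minimize  6y1 + 6y2 + 16y3
  subject to:
    y1 + 2y3 >= 4
    y2 + y3 >= 1
    y1, y2, y3 >= 0

Solving the primal: x* = (6, 4).
  primal value c^T x* = 28.
Solving the dual: y* = (2, 0, 1).
  dual value b^T y* = 28.
Strong duality: c^T x* = b^T y*. Confirmed.

28


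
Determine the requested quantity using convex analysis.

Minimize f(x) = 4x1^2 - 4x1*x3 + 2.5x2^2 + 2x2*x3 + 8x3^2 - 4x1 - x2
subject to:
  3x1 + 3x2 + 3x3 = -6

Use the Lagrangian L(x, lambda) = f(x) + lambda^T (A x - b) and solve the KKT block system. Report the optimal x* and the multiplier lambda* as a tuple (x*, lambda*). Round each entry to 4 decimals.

Form the Lagrangian:
  L(x, lambda) = (1/2) x^T Q x + c^T x + lambda^T (A x - b)
Stationarity (grad_x L = 0): Q x + c + A^T lambda = 0.
Primal feasibility: A x = b.

This gives the KKT block system:
  [ Q   A^T ] [ x     ]   [-c ]
  [ A    0  ] [ lambda ] = [ b ]

Solving the linear system:
  x*      = (-0.5727, -0.9818, -0.4455)
  lambda* = (2.2667)
  f(x*)   = 8.4364

x* = (-0.5727, -0.9818, -0.4455), lambda* = (2.2667)


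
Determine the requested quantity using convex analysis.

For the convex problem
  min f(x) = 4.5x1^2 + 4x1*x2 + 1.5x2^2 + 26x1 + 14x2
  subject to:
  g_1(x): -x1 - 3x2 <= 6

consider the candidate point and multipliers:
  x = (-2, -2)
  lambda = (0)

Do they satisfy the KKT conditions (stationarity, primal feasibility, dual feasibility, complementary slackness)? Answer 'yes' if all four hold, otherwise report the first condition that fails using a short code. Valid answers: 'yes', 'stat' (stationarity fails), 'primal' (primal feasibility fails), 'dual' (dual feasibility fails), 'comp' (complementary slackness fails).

Gradient of f: grad f(x) = Q x + c = (0, 0)
Constraint values g_i(x) = a_i^T x - b_i:
  g_1((-2, -2)) = 2
Stationarity residual: grad f(x) + sum_i lambda_i a_i = (0, 0)
  -> stationarity OK
Primal feasibility (all g_i <= 0): FAILS
Dual feasibility (all lambda_i >= 0): OK
Complementary slackness (lambda_i * g_i(x) = 0 for all i): OK

Verdict: the first failing condition is primal_feasibility -> primal.

primal


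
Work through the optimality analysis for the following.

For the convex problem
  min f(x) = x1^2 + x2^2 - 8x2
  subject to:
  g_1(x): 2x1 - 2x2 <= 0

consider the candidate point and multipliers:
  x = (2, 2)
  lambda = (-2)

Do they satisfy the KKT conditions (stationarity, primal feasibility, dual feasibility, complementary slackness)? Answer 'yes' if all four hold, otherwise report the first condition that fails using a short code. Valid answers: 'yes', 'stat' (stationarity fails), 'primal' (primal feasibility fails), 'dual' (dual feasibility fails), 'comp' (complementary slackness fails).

Gradient of f: grad f(x) = Q x + c = (4, -4)
Constraint values g_i(x) = a_i^T x - b_i:
  g_1((2, 2)) = 0
Stationarity residual: grad f(x) + sum_i lambda_i a_i = (0, 0)
  -> stationarity OK
Primal feasibility (all g_i <= 0): OK
Dual feasibility (all lambda_i >= 0): FAILS
Complementary slackness (lambda_i * g_i(x) = 0 for all i): OK

Verdict: the first failing condition is dual_feasibility -> dual.

dual


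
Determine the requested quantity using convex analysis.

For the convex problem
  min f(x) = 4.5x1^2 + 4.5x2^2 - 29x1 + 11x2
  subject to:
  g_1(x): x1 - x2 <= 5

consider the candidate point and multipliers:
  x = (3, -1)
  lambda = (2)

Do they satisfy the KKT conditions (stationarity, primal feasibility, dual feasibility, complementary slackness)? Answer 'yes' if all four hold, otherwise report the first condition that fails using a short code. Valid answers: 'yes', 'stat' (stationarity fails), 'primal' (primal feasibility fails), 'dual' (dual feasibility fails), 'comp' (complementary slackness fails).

Gradient of f: grad f(x) = Q x + c = (-2, 2)
Constraint values g_i(x) = a_i^T x - b_i:
  g_1((3, -1)) = -1
Stationarity residual: grad f(x) + sum_i lambda_i a_i = (0, 0)
  -> stationarity OK
Primal feasibility (all g_i <= 0): OK
Dual feasibility (all lambda_i >= 0): OK
Complementary slackness (lambda_i * g_i(x) = 0 for all i): FAILS

Verdict: the first failing condition is complementary_slackness -> comp.

comp


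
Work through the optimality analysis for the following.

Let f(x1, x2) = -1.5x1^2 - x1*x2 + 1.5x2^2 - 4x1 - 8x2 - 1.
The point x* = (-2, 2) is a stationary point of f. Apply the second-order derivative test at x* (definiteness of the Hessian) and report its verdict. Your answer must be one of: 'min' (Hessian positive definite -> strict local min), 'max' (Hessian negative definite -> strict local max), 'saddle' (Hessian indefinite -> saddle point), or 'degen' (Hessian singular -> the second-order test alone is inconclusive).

Compute the Hessian H = grad^2 f:
  H = [[-3, -1], [-1, 3]]
Verify stationarity: grad f(x*) = H x* + g = (0, 0).
Eigenvalues of H: -3.1623, 3.1623.
Eigenvalues have mixed signs, so H is indefinite -> x* is a saddle point.

saddle


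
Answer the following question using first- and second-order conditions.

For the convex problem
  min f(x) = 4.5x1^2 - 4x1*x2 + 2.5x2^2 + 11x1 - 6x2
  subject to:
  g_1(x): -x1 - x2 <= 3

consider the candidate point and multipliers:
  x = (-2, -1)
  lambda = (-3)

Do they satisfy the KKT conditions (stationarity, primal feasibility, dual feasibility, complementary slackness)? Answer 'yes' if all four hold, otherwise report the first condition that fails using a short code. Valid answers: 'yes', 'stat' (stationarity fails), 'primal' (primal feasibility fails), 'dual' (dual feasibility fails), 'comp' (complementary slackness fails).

Gradient of f: grad f(x) = Q x + c = (-3, -3)
Constraint values g_i(x) = a_i^T x - b_i:
  g_1((-2, -1)) = 0
Stationarity residual: grad f(x) + sum_i lambda_i a_i = (0, 0)
  -> stationarity OK
Primal feasibility (all g_i <= 0): OK
Dual feasibility (all lambda_i >= 0): FAILS
Complementary slackness (lambda_i * g_i(x) = 0 for all i): OK

Verdict: the first failing condition is dual_feasibility -> dual.

dual


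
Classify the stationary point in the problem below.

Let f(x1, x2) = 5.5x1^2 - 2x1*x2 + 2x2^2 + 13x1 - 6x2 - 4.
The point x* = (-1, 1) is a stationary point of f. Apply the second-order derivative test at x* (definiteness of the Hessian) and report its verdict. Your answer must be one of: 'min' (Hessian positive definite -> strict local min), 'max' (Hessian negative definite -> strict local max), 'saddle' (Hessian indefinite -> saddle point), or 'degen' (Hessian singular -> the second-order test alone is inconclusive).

Compute the Hessian H = grad^2 f:
  H = [[11, -2], [-2, 4]]
Verify stationarity: grad f(x*) = H x* + g = (0, 0).
Eigenvalues of H: 3.4689, 11.5311.
Both eigenvalues > 0, so H is positive definite -> x* is a strict local min.

min


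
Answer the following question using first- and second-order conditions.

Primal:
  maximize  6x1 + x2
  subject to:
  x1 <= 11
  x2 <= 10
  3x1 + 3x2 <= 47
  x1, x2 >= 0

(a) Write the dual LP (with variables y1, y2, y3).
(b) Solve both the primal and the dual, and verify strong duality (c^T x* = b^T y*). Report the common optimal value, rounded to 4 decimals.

The standard primal-dual pair for 'max c^T x s.t. A x <= b, x >= 0' is:
  Dual:  min b^T y  s.t.  A^T y >= c,  y >= 0.

So the dual LP is:
  minimize  11y1 + 10y2 + 47y3
  subject to:
    y1 + 3y3 >= 6
    y2 + 3y3 >= 1
    y1, y2, y3 >= 0

Solving the primal: x* = (11, 4.6667).
  primal value c^T x* = 70.6667.
Solving the dual: y* = (5, 0, 0.3333).
  dual value b^T y* = 70.6667.
Strong duality: c^T x* = b^T y*. Confirmed.

70.6667


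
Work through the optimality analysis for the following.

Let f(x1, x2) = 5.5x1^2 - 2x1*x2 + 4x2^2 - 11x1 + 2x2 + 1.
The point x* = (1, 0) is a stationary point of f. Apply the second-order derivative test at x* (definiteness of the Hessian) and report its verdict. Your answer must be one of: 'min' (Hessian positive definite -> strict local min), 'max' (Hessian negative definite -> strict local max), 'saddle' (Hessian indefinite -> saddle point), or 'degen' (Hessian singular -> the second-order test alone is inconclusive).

Compute the Hessian H = grad^2 f:
  H = [[11, -2], [-2, 8]]
Verify stationarity: grad f(x*) = H x* + g = (0, 0).
Eigenvalues of H: 7, 12.
Both eigenvalues > 0, so H is positive definite -> x* is a strict local min.

min


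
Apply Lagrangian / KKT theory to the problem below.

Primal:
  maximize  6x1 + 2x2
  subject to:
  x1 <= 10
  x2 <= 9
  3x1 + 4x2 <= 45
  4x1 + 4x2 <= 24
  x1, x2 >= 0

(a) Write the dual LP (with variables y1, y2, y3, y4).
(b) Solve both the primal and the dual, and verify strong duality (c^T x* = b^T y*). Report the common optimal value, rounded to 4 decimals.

The standard primal-dual pair for 'max c^T x s.t. A x <= b, x >= 0' is:
  Dual:  min b^T y  s.t.  A^T y >= c,  y >= 0.

So the dual LP is:
  minimize  10y1 + 9y2 + 45y3 + 24y4
  subject to:
    y1 + 3y3 + 4y4 >= 6
    y2 + 4y3 + 4y4 >= 2
    y1, y2, y3, y4 >= 0

Solving the primal: x* = (6, 0).
  primal value c^T x* = 36.
Solving the dual: y* = (0, 0, 0, 1.5).
  dual value b^T y* = 36.
Strong duality: c^T x* = b^T y*. Confirmed.

36


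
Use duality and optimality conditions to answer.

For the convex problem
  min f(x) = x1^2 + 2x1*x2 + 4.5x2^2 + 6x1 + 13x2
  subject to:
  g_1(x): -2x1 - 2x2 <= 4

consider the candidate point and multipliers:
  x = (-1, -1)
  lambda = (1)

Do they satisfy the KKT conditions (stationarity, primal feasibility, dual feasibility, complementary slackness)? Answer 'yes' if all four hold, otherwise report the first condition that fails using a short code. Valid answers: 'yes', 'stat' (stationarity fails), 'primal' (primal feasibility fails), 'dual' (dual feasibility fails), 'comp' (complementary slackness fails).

Gradient of f: grad f(x) = Q x + c = (2, 2)
Constraint values g_i(x) = a_i^T x - b_i:
  g_1((-1, -1)) = 0
Stationarity residual: grad f(x) + sum_i lambda_i a_i = (0, 0)
  -> stationarity OK
Primal feasibility (all g_i <= 0): OK
Dual feasibility (all lambda_i >= 0): OK
Complementary slackness (lambda_i * g_i(x) = 0 for all i): OK

Verdict: yes, KKT holds.

yes


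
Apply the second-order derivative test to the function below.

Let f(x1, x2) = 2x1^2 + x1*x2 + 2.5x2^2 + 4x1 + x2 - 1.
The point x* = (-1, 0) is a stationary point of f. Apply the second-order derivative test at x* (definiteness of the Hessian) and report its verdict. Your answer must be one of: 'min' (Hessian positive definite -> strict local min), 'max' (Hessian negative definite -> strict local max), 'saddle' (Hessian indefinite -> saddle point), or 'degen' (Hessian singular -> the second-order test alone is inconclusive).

Compute the Hessian H = grad^2 f:
  H = [[4, 1], [1, 5]]
Verify stationarity: grad f(x*) = H x* + g = (0, 0).
Eigenvalues of H: 3.382, 5.618.
Both eigenvalues > 0, so H is positive definite -> x* is a strict local min.

min


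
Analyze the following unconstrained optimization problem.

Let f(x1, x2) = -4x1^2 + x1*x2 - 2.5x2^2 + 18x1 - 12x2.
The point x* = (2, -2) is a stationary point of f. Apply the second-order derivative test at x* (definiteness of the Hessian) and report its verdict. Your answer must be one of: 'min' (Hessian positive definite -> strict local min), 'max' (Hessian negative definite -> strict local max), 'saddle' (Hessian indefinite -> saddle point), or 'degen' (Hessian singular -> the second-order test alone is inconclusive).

Compute the Hessian H = grad^2 f:
  H = [[-8, 1], [1, -5]]
Verify stationarity: grad f(x*) = H x* + g = (0, 0).
Eigenvalues of H: -8.3028, -4.6972.
Both eigenvalues < 0, so H is negative definite -> x* is a strict local max.

max


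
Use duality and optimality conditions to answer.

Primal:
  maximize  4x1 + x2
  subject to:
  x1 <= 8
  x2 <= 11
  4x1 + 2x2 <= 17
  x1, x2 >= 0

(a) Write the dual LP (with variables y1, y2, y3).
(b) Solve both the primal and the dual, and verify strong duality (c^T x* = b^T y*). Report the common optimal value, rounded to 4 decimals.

The standard primal-dual pair for 'max c^T x s.t. A x <= b, x >= 0' is:
  Dual:  min b^T y  s.t.  A^T y >= c,  y >= 0.

So the dual LP is:
  minimize  8y1 + 11y2 + 17y3
  subject to:
    y1 + 4y3 >= 4
    y2 + 2y3 >= 1
    y1, y2, y3 >= 0

Solving the primal: x* = (4.25, 0).
  primal value c^T x* = 17.
Solving the dual: y* = (0, 0, 1).
  dual value b^T y* = 17.
Strong duality: c^T x* = b^T y*. Confirmed.

17


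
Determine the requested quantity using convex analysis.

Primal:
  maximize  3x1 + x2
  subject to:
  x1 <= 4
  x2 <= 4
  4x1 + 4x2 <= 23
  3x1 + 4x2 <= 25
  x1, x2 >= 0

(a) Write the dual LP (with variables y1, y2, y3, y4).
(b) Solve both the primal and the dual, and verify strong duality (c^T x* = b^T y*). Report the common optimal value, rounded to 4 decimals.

The standard primal-dual pair for 'max c^T x s.t. A x <= b, x >= 0' is:
  Dual:  min b^T y  s.t.  A^T y >= c,  y >= 0.

So the dual LP is:
  minimize  4y1 + 4y2 + 23y3 + 25y4
  subject to:
    y1 + 4y3 + 3y4 >= 3
    y2 + 4y3 + 4y4 >= 1
    y1, y2, y3, y4 >= 0

Solving the primal: x* = (4, 1.75).
  primal value c^T x* = 13.75.
Solving the dual: y* = (2, 0, 0.25, 0).
  dual value b^T y* = 13.75.
Strong duality: c^T x* = b^T y*. Confirmed.

13.75


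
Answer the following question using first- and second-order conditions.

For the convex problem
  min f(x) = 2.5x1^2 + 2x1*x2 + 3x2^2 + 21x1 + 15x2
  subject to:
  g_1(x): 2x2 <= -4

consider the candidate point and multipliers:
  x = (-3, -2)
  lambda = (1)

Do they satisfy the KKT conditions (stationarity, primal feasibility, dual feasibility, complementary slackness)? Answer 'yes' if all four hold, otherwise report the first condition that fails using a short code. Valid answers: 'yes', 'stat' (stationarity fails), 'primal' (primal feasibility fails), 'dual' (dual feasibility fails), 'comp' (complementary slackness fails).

Gradient of f: grad f(x) = Q x + c = (2, -3)
Constraint values g_i(x) = a_i^T x - b_i:
  g_1((-3, -2)) = 0
Stationarity residual: grad f(x) + sum_i lambda_i a_i = (2, -1)
  -> stationarity FAILS
Primal feasibility (all g_i <= 0): OK
Dual feasibility (all lambda_i >= 0): OK
Complementary slackness (lambda_i * g_i(x) = 0 for all i): OK

Verdict: the first failing condition is stationarity -> stat.

stat


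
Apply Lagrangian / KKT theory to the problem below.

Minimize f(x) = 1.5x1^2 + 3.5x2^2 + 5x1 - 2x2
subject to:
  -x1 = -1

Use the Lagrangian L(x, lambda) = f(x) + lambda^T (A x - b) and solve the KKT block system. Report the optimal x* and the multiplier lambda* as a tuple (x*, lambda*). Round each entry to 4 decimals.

Form the Lagrangian:
  L(x, lambda) = (1/2) x^T Q x + c^T x + lambda^T (A x - b)
Stationarity (grad_x L = 0): Q x + c + A^T lambda = 0.
Primal feasibility: A x = b.

This gives the KKT block system:
  [ Q   A^T ] [ x     ]   [-c ]
  [ A    0  ] [ lambda ] = [ b ]

Solving the linear system:
  x*      = (1, 0.2857)
  lambda* = (8)
  f(x*)   = 6.2143

x* = (1, 0.2857), lambda* = (8)


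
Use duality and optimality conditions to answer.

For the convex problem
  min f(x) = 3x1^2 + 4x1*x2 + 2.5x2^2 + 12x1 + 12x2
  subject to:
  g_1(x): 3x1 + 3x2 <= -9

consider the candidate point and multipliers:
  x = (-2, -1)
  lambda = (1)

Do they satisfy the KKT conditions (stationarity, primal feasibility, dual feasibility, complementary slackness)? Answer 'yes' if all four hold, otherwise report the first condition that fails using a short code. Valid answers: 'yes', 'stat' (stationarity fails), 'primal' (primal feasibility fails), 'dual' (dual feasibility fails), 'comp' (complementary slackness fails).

Gradient of f: grad f(x) = Q x + c = (-4, -1)
Constraint values g_i(x) = a_i^T x - b_i:
  g_1((-2, -1)) = 0
Stationarity residual: grad f(x) + sum_i lambda_i a_i = (-1, 2)
  -> stationarity FAILS
Primal feasibility (all g_i <= 0): OK
Dual feasibility (all lambda_i >= 0): OK
Complementary slackness (lambda_i * g_i(x) = 0 for all i): OK

Verdict: the first failing condition is stationarity -> stat.

stat


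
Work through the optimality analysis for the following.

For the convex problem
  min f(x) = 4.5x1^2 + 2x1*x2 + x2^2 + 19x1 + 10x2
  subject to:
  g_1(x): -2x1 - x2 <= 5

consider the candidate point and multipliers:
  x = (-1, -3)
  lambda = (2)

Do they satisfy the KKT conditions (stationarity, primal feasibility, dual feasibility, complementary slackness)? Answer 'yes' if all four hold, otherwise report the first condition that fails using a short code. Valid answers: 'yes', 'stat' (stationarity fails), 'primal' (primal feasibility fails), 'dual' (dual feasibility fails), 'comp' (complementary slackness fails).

Gradient of f: grad f(x) = Q x + c = (4, 2)
Constraint values g_i(x) = a_i^T x - b_i:
  g_1((-1, -3)) = 0
Stationarity residual: grad f(x) + sum_i lambda_i a_i = (0, 0)
  -> stationarity OK
Primal feasibility (all g_i <= 0): OK
Dual feasibility (all lambda_i >= 0): OK
Complementary slackness (lambda_i * g_i(x) = 0 for all i): OK

Verdict: yes, KKT holds.

yes


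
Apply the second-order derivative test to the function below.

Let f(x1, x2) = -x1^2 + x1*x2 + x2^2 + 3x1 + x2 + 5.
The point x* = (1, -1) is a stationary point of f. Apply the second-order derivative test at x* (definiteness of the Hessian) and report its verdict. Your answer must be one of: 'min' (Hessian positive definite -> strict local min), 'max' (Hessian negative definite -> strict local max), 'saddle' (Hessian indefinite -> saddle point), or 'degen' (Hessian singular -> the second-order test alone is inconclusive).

Compute the Hessian H = grad^2 f:
  H = [[-2, 1], [1, 2]]
Verify stationarity: grad f(x*) = H x* + g = (0, 0).
Eigenvalues of H: -2.2361, 2.2361.
Eigenvalues have mixed signs, so H is indefinite -> x* is a saddle point.

saddle


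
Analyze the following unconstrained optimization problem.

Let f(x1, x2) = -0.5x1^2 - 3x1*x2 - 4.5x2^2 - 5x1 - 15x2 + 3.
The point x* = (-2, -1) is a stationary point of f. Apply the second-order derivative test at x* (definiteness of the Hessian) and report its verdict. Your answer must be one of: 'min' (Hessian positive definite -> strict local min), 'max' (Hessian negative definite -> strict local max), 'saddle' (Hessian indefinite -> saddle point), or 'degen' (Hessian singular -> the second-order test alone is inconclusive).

Compute the Hessian H = grad^2 f:
  H = [[-1, -3], [-3, -9]]
Verify stationarity: grad f(x*) = H x* + g = (0, 0).
Eigenvalues of H: -10, 0.
H has a zero eigenvalue (singular; negative semidefinite but not definite), so H is neither positive definite, negative definite, nor indefinite. The second-order test alone is inconclusive -> degen.
(Indeed, f is constant along the null direction of H through x*, so x* is not a strict local extremum.)

degen


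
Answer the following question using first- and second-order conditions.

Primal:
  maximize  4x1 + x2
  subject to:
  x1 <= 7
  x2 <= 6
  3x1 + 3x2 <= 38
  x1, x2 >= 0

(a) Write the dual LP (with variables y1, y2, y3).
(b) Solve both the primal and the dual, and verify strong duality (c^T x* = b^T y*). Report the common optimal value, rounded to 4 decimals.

The standard primal-dual pair for 'max c^T x s.t. A x <= b, x >= 0' is:
  Dual:  min b^T y  s.t.  A^T y >= c,  y >= 0.

So the dual LP is:
  minimize  7y1 + 6y2 + 38y3
  subject to:
    y1 + 3y3 >= 4
    y2 + 3y3 >= 1
    y1, y2, y3 >= 0

Solving the primal: x* = (7, 5.6667).
  primal value c^T x* = 33.6667.
Solving the dual: y* = (3, 0, 0.3333).
  dual value b^T y* = 33.6667.
Strong duality: c^T x* = b^T y*. Confirmed.

33.6667


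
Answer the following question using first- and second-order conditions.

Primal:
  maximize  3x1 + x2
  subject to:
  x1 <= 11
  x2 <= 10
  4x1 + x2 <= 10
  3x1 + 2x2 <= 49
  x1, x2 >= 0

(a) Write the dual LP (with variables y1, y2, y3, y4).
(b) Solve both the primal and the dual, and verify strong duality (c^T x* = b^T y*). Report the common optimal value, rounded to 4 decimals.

The standard primal-dual pair for 'max c^T x s.t. A x <= b, x >= 0' is:
  Dual:  min b^T y  s.t.  A^T y >= c,  y >= 0.

So the dual LP is:
  minimize  11y1 + 10y2 + 10y3 + 49y4
  subject to:
    y1 + 4y3 + 3y4 >= 3
    y2 + y3 + 2y4 >= 1
    y1, y2, y3, y4 >= 0

Solving the primal: x* = (0, 10).
  primal value c^T x* = 10.
Solving the dual: y* = (0, 0.25, 0.75, 0).
  dual value b^T y* = 10.
Strong duality: c^T x* = b^T y*. Confirmed.

10


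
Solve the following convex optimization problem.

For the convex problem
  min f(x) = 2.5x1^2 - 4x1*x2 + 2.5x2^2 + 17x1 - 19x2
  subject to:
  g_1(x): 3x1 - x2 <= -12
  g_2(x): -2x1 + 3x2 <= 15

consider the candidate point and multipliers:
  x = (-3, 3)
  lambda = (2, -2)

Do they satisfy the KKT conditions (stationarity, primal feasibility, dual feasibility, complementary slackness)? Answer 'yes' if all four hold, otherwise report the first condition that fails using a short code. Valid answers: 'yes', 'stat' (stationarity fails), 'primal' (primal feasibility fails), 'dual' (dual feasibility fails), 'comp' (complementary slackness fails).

Gradient of f: grad f(x) = Q x + c = (-10, 8)
Constraint values g_i(x) = a_i^T x - b_i:
  g_1((-3, 3)) = 0
  g_2((-3, 3)) = 0
Stationarity residual: grad f(x) + sum_i lambda_i a_i = (0, 0)
  -> stationarity OK
Primal feasibility (all g_i <= 0): OK
Dual feasibility (all lambda_i >= 0): FAILS
Complementary slackness (lambda_i * g_i(x) = 0 for all i): OK

Verdict: the first failing condition is dual_feasibility -> dual.

dual


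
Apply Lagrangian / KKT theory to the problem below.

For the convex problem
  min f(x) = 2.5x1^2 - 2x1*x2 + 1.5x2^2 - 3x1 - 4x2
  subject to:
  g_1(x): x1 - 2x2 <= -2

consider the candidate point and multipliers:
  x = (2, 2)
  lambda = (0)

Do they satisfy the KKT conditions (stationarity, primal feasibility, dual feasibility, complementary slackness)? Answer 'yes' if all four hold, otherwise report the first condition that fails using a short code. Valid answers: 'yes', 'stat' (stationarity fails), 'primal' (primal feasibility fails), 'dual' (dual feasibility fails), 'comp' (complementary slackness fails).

Gradient of f: grad f(x) = Q x + c = (3, -2)
Constraint values g_i(x) = a_i^T x - b_i:
  g_1((2, 2)) = 0
Stationarity residual: grad f(x) + sum_i lambda_i a_i = (3, -2)
  -> stationarity FAILS
Primal feasibility (all g_i <= 0): OK
Dual feasibility (all lambda_i >= 0): OK
Complementary slackness (lambda_i * g_i(x) = 0 for all i): OK

Verdict: the first failing condition is stationarity -> stat.

stat


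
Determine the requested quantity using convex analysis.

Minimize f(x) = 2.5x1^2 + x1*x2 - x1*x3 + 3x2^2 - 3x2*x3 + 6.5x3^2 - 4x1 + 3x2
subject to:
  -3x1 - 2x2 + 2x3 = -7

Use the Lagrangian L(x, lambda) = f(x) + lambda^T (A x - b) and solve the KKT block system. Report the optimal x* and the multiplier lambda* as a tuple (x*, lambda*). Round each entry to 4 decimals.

Form the Lagrangian:
  L(x, lambda) = (1/2) x^T Q x + c^T x + lambda^T (A x - b)
Stationarity (grad_x L = 0): Q x + c + A^T lambda = 0.
Primal feasibility: A x = b.

This gives the KKT block system:
  [ Q   A^T ] [ x     ]   [-c ]
  [ A    0  ] [ lambda ] = [ b ]

Solving the linear system:
  x*      = (2.2828, -0.1724, -0.2483)
  lambda* = (2.4966)
  f(x*)   = 3.9138

x* = (2.2828, -0.1724, -0.2483), lambda* = (2.4966)


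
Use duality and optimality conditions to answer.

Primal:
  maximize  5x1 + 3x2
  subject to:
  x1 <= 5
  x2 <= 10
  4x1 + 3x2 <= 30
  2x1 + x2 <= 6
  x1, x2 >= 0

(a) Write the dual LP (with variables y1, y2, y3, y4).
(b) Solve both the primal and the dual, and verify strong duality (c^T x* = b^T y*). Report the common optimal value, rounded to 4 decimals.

The standard primal-dual pair for 'max c^T x s.t. A x <= b, x >= 0' is:
  Dual:  min b^T y  s.t.  A^T y >= c,  y >= 0.

So the dual LP is:
  minimize  5y1 + 10y2 + 30y3 + 6y4
  subject to:
    y1 + 4y3 + 2y4 >= 5
    y2 + 3y3 + y4 >= 3
    y1, y2, y3, y4 >= 0

Solving the primal: x* = (0, 6).
  primal value c^T x* = 18.
Solving the dual: y* = (0, 0, 0, 3).
  dual value b^T y* = 18.
Strong duality: c^T x* = b^T y*. Confirmed.

18


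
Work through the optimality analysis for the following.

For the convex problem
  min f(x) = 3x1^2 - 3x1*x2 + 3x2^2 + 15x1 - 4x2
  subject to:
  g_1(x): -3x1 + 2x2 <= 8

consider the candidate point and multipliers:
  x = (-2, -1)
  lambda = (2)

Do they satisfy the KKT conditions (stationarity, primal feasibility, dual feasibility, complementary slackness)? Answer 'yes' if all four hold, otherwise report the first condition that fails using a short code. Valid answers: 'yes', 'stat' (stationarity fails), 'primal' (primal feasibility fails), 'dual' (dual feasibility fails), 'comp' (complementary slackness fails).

Gradient of f: grad f(x) = Q x + c = (6, -4)
Constraint values g_i(x) = a_i^T x - b_i:
  g_1((-2, -1)) = -4
Stationarity residual: grad f(x) + sum_i lambda_i a_i = (0, 0)
  -> stationarity OK
Primal feasibility (all g_i <= 0): OK
Dual feasibility (all lambda_i >= 0): OK
Complementary slackness (lambda_i * g_i(x) = 0 for all i): FAILS

Verdict: the first failing condition is complementary_slackness -> comp.

comp


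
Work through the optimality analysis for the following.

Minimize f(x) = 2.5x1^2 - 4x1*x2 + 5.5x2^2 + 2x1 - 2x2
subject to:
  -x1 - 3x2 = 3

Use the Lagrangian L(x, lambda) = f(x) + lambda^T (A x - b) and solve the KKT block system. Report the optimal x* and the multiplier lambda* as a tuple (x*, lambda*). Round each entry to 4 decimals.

Form the Lagrangian:
  L(x, lambda) = (1/2) x^T Q x + c^T x + lambda^T (A x - b)
Stationarity (grad_x L = 0): Q x + c + A^T lambda = 0.
Primal feasibility: A x = b.

This gives the KKT block system:
  [ Q   A^T ] [ x     ]   [-c ]
  [ A    0  ] [ lambda ] = [ b ]

Solving the linear system:
  x*      = (-1.1625, -0.6125)
  lambda* = (-1.3625)
  f(x*)   = 1.4938

x* = (-1.1625, -0.6125), lambda* = (-1.3625)


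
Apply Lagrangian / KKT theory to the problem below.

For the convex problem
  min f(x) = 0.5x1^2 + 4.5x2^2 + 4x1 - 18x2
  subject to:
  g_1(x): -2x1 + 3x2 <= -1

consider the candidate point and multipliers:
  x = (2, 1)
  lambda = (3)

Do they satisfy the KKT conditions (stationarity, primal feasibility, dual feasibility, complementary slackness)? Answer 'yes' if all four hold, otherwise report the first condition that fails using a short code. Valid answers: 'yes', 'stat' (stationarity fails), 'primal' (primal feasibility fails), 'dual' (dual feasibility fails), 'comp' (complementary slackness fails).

Gradient of f: grad f(x) = Q x + c = (6, -9)
Constraint values g_i(x) = a_i^T x - b_i:
  g_1((2, 1)) = 0
Stationarity residual: grad f(x) + sum_i lambda_i a_i = (0, 0)
  -> stationarity OK
Primal feasibility (all g_i <= 0): OK
Dual feasibility (all lambda_i >= 0): OK
Complementary slackness (lambda_i * g_i(x) = 0 for all i): OK

Verdict: yes, KKT holds.

yes


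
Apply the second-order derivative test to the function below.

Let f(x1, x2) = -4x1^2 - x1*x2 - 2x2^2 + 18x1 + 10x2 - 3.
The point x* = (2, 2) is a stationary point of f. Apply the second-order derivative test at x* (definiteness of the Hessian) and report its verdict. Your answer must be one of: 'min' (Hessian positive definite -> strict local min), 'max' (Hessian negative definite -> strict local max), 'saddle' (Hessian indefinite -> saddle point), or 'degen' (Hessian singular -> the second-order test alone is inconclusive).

Compute the Hessian H = grad^2 f:
  H = [[-8, -1], [-1, -4]]
Verify stationarity: grad f(x*) = H x* + g = (0, 0).
Eigenvalues of H: -8.2361, -3.7639.
Both eigenvalues < 0, so H is negative definite -> x* is a strict local max.

max


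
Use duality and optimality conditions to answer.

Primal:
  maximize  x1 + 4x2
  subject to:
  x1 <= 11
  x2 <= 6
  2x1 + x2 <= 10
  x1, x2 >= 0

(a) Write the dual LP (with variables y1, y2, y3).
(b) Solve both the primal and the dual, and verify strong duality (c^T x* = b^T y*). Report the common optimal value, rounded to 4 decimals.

The standard primal-dual pair for 'max c^T x s.t. A x <= b, x >= 0' is:
  Dual:  min b^T y  s.t.  A^T y >= c,  y >= 0.

So the dual LP is:
  minimize  11y1 + 6y2 + 10y3
  subject to:
    y1 + 2y3 >= 1
    y2 + y3 >= 4
    y1, y2, y3 >= 0

Solving the primal: x* = (2, 6).
  primal value c^T x* = 26.
Solving the dual: y* = (0, 3.5, 0.5).
  dual value b^T y* = 26.
Strong duality: c^T x* = b^T y*. Confirmed.

26


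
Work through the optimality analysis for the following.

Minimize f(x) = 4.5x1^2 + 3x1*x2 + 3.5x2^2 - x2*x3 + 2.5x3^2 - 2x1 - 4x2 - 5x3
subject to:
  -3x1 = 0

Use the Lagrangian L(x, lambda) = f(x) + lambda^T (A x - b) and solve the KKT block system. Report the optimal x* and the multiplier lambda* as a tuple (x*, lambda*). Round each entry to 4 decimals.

Form the Lagrangian:
  L(x, lambda) = (1/2) x^T Q x + c^T x + lambda^T (A x - b)
Stationarity (grad_x L = 0): Q x + c + A^T lambda = 0.
Primal feasibility: A x = b.

This gives the KKT block system:
  [ Q   A^T ] [ x     ]   [-c ]
  [ A    0  ] [ lambda ] = [ b ]

Solving the linear system:
  x*      = (0, 0.7353, 1.1471)
  lambda* = (0.0686)
  f(x*)   = -4.3382

x* = (0, 0.7353, 1.1471), lambda* = (0.0686)
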